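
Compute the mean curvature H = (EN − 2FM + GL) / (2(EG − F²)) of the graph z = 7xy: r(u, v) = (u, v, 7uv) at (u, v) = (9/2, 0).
H = 0

With E = 49*v^2 + 1, F = 49*u*v, G = 49*u^2 + 1, L = 0, M = 7/sqrt(49*u^2 + 49*v^2 + 1), N = 0, assemble
  H = (EN − 2FM + GL) / (2(EG − F²)) = -343*u*v/(49*u^2 + 49*v^2 + 1)^(3/2).
At (u, v) = (9/2, 0): H = 0.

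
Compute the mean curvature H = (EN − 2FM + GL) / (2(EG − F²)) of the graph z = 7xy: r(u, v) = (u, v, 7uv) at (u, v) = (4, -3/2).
H = 16464*sqrt(3581)/12823561

With E = 49*v^2 + 1, F = 49*u*v, G = 49*u^2 + 1, L = 0, M = 7/sqrt(49*u^2 + 49*v^2 + 1), N = 0, assemble
  H = (EN − 2FM + GL) / (2(EG − F²)) = -343*u*v/(49*u^2 + 49*v^2 + 1)^(3/2).
At (u, v) = (4, -3/2): H = 16464*sqrt(3581)/12823561.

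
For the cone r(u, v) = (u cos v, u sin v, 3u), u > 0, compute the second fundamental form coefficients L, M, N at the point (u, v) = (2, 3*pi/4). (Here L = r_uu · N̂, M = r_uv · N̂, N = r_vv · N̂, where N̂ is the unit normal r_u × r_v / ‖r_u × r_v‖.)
L = 0;  M = 0;  N = 3*sqrt(10)/5

Compute the unit normal N̂(u, v) = (-3*sqrt(10)*u*cos(v)/(10*Abs(u)), -3*sqrt(10)*u*sin(v)/(10*Abs(u)), sqrt(10)*u/(10*Abs(u))), and the second partials r_uu, r_uv, r_vv. Take dot products:
  L(u, v) = r_uu · N̂ = 0,
  M(u, v) = r_uv · N̂ = 0,
  N(u, v) = r_vv · N̂ = 3*sqrt(10)*u^2/(10*Abs(u)).
Evaluating at (u, v) = (2, 3*pi/4):
  L = 0, M = 0, N = 3*sqrt(10)/5.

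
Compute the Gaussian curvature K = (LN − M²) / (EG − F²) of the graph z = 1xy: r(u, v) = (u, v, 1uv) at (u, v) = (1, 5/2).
K = -16/1089

Coefficients of the first fundamental form: E = v^2 + 1, F = u*v, G = u^2 + 1.
Coefficients of the second fundamental form: L = 0, M = 1/sqrt(u^2 + v^2 + 1), N = 0.
Assemble K = (LN − M²)/(EG − F²) = 1/((u^2*v^2 - (u^2 + 1)*(v^2 + 1))*(u^2 + v^2 + 1)). At (u, v) = (1, 5/2): K = -16/1089.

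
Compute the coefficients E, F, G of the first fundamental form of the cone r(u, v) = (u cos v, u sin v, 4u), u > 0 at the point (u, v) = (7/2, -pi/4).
E = 17;  F = 0;  G = 49/4

Partials: r_u = (cos(v), sin(v), 4), r_v = (-u*sin(v), u*cos(v), 0). As functions of (u, v):
  E = r_u · r_u = 17,
  F = r_u · r_v = 0,
  G = r_v · r_v = u^2.
Evaluating at (u, v) = (7/2, -pi/4): E = 17, F = 0, G = 49/4.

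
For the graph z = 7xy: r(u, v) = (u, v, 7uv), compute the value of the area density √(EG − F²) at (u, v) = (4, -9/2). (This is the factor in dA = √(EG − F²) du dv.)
√(EG − F²)|_{(4, -9/2)} = sqrt(7109)/2

E = 49*v^2 + 1, F = 49*u*v, G = 49*u^2 + 1, so EG − F² = 49*u^2 + 49*v^2 + 1. Taking the positive square root: √(EG − F²) = sqrt(49*u^2 + 49*v^2 + 1). At (u, v) = (4, -9/2): sqrt(7109)/2.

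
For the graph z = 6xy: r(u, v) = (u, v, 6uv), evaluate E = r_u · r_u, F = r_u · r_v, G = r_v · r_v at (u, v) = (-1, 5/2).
E = 226;  F = -90;  G = 37

Partials: r_u = (1, 0, 6*v), r_v = (0, 1, 6*u). As functions of (u, v):
  E = r_u · r_u = 36*v^2 + 1,
  F = r_u · r_v = 36*u*v,
  G = r_v · r_v = 36*u^2 + 1.
Evaluating at (u, v) = (-1, 5/2): E = 226, F = -90, G = 37.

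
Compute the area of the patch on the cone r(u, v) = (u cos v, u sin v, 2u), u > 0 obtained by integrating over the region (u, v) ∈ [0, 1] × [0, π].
Area = sqrt(5)*pi/2

Area = ∫∫ √(EG − F²) du dv with √(EG − F²) = sqrt(5)*Abs(u). Integrating over [0, 1] × [0, π] gives sqrt(5)*pi/2.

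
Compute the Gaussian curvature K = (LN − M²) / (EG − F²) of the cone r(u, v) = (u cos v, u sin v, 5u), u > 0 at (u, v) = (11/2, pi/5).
K = 0

Coefficients of the first fundamental form: E = 26, F = 0, G = u^2.
Coefficients of the second fundamental form: L = 0, M = 0, N = 5*sqrt(26)*u^2/(26*Abs(u)).
Assemble K = (LN − M²)/(EG − F²) = 0. At (u, v) = (11/2, pi/5): K = 0.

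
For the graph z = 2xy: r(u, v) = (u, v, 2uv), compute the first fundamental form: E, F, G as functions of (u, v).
E = 4*v^2 + 1;  F = 4*u*v;  G = 4*u^2 + 1

Compute partials: r_u = (1, 0, 2*v), r_v = (0, 1, 2*u). Then
  E = r_u · r_u = 4*v^2 + 1,
  F = r_u · r_v = 4*u*v,
  G = r_v · r_v = 4*u^2 + 1.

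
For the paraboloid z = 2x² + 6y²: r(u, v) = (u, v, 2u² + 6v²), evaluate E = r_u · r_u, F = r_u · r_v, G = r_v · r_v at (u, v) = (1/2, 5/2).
E = 5;  F = 60;  G = 901

Partials: r_u = (1, 0, 4*u), r_v = (0, 1, 12*v). As functions of (u, v):
  E = r_u · r_u = 16*u^2 + 1,
  F = r_u · r_v = 48*u*v,
  G = r_v · r_v = 144*v^2 + 1.
Evaluating at (u, v) = (1/2, 5/2): E = 5, F = 60, G = 901.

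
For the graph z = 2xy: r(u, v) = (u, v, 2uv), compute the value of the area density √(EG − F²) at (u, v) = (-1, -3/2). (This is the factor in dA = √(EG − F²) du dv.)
√(EG − F²)|_{(-1, -3/2)} = sqrt(14)

E = 4*v^2 + 1, F = 4*u*v, G = 4*u^2 + 1, so EG − F² = 4*u^2 + 4*v^2 + 1. Taking the positive square root: √(EG − F²) = sqrt(4*u^2 + 4*v^2 + 1). At (u, v) = (-1, -3/2): sqrt(14).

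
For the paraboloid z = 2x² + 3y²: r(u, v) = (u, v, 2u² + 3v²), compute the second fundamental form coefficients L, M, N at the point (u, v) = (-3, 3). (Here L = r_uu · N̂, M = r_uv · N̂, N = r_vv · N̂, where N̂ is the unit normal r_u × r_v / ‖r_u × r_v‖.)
L = 4*sqrt(469)/469;  M = 0;  N = 6*sqrt(469)/469

Compute the unit normal N̂(u, v) = (-4*u/sqrt(16*u^2 + 36*v^2 + 1), -6*v/sqrt(16*u^2 + 36*v^2 + 1), 1/sqrt(16*u^2 + 36*v^2 + 1)), and the second partials r_uu, r_uv, r_vv. Take dot products:
  L(u, v) = r_uu · N̂ = 4/sqrt(16*u^2 + 36*v^2 + 1),
  M(u, v) = r_uv · N̂ = 0,
  N(u, v) = r_vv · N̂ = 6/sqrt(16*u^2 + 36*v^2 + 1).
Evaluating at (u, v) = (-3, 3):
  L = 4*sqrt(469)/469, M = 0, N = 6*sqrt(469)/469.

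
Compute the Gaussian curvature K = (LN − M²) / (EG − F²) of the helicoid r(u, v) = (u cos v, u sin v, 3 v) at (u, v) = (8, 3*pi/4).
K = -9/5329

Coefficients of the first fundamental form: E = 1, F = 0, G = u^2 + 9.
Coefficients of the second fundamental form: L = 0, M = -3/sqrt(u^2 + 9), N = 0.
Assemble K = (LN − M²)/(EG − F²) = -9/(u^2 + 9)^2. At (u, v) = (8, 3*pi/4): K = -9/5329.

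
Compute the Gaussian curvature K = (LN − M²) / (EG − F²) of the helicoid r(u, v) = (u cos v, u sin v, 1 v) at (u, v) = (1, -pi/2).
K = -1/4

Coefficients of the first fundamental form: E = 1, F = 0, G = u^2 + 1.
Coefficients of the second fundamental form: L = 0, M = -1/sqrt(u^2 + 1), N = 0.
Assemble K = (LN − M²)/(EG − F²) = -1/(u^2 + 1)^2. At (u, v) = (1, -pi/2): K = -1/4.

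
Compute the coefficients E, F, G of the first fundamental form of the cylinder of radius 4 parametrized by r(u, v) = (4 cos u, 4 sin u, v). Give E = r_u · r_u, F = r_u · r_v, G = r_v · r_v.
E = 16;  F = 0;  G = 1

Compute partials: r_u = (-4*sin(u), 4*cos(u), 0), r_v = (0, 0, 1). Then
  E = r_u · r_u = 16,
  F = r_u · r_v = 0,
  G = r_v · r_v = 1.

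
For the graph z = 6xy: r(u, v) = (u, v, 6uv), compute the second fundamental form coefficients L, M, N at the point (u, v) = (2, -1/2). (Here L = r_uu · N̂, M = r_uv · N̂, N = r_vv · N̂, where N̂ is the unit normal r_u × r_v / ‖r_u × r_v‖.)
L = 0;  M = 3*sqrt(154)/77;  N = 0

Compute the unit normal N̂(u, v) = (-6*v/sqrt(36*u^2 + 36*v^2 + 1), -6*u/sqrt(36*u^2 + 36*v^2 + 1), 1/sqrt(36*u^2 + 36*v^2 + 1)), and the second partials r_uu, r_uv, r_vv. Take dot products:
  L(u, v) = r_uu · N̂ = 0,
  M(u, v) = r_uv · N̂ = 6/sqrt(36*u^2 + 36*v^2 + 1),
  N(u, v) = r_vv · N̂ = 0.
Evaluating at (u, v) = (2, -1/2):
  L = 0, M = 3*sqrt(154)/77, N = 0.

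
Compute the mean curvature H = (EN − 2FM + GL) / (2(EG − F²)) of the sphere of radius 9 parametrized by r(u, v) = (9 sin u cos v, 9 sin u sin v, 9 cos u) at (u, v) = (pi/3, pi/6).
H = -1/9

With E = 81, F = 0, G = 81*sin(u)^2, L = -9*sin(u)/Abs(sin(u)), M = 0, N = -9*sin(u)^3/Abs(sin(u)), assemble
  H = (EN − 2FM + GL) / (2(EG − F²)) = -sin(u)/(9*Abs(sin(u))).
At (u, v) = (pi/3, pi/6): H = -1/9.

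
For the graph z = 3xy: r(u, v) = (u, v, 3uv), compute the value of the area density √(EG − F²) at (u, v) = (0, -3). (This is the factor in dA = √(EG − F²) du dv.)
√(EG − F²)|_{(0, -3)} = sqrt(82)

E = 9*v^2 + 1, F = 9*u*v, G = 9*u^2 + 1, so EG − F² = 9*u^2 + 9*v^2 + 1. Taking the positive square root: √(EG − F²) = sqrt(9*u^2 + 9*v^2 + 1). At (u, v) = (0, -3): sqrt(82).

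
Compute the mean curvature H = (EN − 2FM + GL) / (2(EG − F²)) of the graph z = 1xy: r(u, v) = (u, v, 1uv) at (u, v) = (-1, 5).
H = 5*sqrt(3)/243

With E = v^2 + 1, F = u*v, G = u^2 + 1, L = 0, M = 1/sqrt(u^2 + v^2 + 1), N = 0, assemble
  H = (EN − 2FM + GL) / (2(EG − F²)) = -u*v/(u^2 + v^2 + 1)^(3/2).
At (u, v) = (-1, 5): H = 5*sqrt(3)/243.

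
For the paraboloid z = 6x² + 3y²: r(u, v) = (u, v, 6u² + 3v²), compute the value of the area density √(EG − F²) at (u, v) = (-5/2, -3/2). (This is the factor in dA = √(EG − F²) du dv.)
√(EG − F²)|_{(-5/2, -3/2)} = sqrt(982)

E = 144*u^2 + 1, F = 72*u*v, G = 36*v^2 + 1, so EG − F² = 144*u^2 + 36*v^2 + 1. Taking the positive square root: √(EG − F²) = sqrt(144*u^2 + 36*v^2 + 1). At (u, v) = (-5/2, -3/2): sqrt(982).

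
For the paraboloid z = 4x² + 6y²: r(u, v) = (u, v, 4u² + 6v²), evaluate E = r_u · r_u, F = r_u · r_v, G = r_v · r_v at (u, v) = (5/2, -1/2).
E = 401;  F = -120;  G = 37

Partials: r_u = (1, 0, 8*u), r_v = (0, 1, 12*v). As functions of (u, v):
  E = r_u · r_u = 64*u^2 + 1,
  F = r_u · r_v = 96*u*v,
  G = r_v · r_v = 144*v^2 + 1.
Evaluating at (u, v) = (5/2, -1/2): E = 401, F = -120, G = 37.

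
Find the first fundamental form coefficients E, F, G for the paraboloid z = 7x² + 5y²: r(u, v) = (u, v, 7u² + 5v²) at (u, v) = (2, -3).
E = 785;  F = -840;  G = 901

Partials: r_u = (1, 0, 14*u), r_v = (0, 1, 10*v). As functions of (u, v):
  E = r_u · r_u = 196*u^2 + 1,
  F = r_u · r_v = 140*u*v,
  G = r_v · r_v = 100*v^2 + 1.
Evaluating at (u, v) = (2, -3): E = 785, F = -840, G = 901.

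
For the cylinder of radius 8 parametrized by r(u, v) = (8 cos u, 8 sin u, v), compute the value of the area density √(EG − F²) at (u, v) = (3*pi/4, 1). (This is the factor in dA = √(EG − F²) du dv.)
√(EG − F²)|_{(3*pi/4, 1)} = 8

E = 64, F = 0, G = 1, so EG − F² = 64. Taking the positive square root: √(EG − F²) = 8. At (u, v) = (3*pi/4, 1): 8.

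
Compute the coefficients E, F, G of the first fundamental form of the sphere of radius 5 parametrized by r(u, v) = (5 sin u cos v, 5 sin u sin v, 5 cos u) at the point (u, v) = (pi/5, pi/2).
E = 25;  F = 0;  G = 125/8 - 25*sqrt(5)/8

Partials: r_u = (5*cos(u)*cos(v), 5*sin(v)*cos(u), -5*sin(u)), r_v = (-5*sin(u)*sin(v), 5*sin(u)*cos(v), 0). As functions of (u, v):
  E = r_u · r_u = 25,
  F = r_u · r_v = 0,
  G = r_v · r_v = 25*sin(u)^2.
Evaluating at (u, v) = (pi/5, pi/2): E = 25, F = 0, G = 125/8 - 25*sqrt(5)/8.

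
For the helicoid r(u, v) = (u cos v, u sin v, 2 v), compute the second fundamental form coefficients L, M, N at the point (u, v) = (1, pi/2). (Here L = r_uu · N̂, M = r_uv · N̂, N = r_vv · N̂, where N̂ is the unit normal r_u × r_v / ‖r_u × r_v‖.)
L = 0;  M = -2*sqrt(5)/5;  N = 0

Compute the unit normal N̂(u, v) = (2*sin(v)/sqrt(u^2 + 4), -2*cos(v)/sqrt(u^2 + 4), u/sqrt(u^2 + 4)), and the second partials r_uu, r_uv, r_vv. Take dot products:
  L(u, v) = r_uu · N̂ = 0,
  M(u, v) = r_uv · N̂ = -2/sqrt(u^2 + 4),
  N(u, v) = r_vv · N̂ = 0.
Evaluating at (u, v) = (1, pi/2):
  L = 0, M = -2*sqrt(5)/5, N = 0.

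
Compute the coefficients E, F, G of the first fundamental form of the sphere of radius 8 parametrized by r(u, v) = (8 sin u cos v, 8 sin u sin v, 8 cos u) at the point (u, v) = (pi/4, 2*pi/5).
E = 64;  F = 0;  G = 32

Partials: r_u = (8*cos(u)*cos(v), 8*sin(v)*cos(u), -8*sin(u)), r_v = (-8*sin(u)*sin(v), 8*sin(u)*cos(v), 0). As functions of (u, v):
  E = r_u · r_u = 64,
  F = r_u · r_v = 0,
  G = r_v · r_v = 64*sin(u)^2.
Evaluating at (u, v) = (pi/4, 2*pi/5): E = 64, F = 0, G = 32.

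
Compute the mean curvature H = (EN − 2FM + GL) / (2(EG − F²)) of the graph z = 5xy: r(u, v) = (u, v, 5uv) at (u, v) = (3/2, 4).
H = -6000*sqrt(1829)/3345241

With E = 25*v^2 + 1, F = 25*u*v, G = 25*u^2 + 1, L = 0, M = 5/sqrt(25*u^2 + 25*v^2 + 1), N = 0, assemble
  H = (EN − 2FM + GL) / (2(EG − F²)) = -125*u*v/(25*u^2 + 25*v^2 + 1)^(3/2).
At (u, v) = (3/2, 4): H = -6000*sqrt(1829)/3345241.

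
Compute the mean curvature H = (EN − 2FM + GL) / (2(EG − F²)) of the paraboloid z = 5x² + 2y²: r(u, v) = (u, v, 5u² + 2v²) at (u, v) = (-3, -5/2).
H = 2307*sqrt(1001)/1002001

With E = 100*u^2 + 1, F = 40*u*v, G = 16*v^2 + 1, L = 10/sqrt(100*u^2 + 16*v^2 + 1), M = 0, N = 4/sqrt(100*u^2 + 16*v^2 + 1), assemble
  H = (EN − 2FM + GL) / (2(EG − F²)) = (200*u^2 + 80*v^2 + 7)/(100*u^2 + 16*v^2 + 1)^(3/2).
At (u, v) = (-3, -5/2): H = 2307*sqrt(1001)/1002001.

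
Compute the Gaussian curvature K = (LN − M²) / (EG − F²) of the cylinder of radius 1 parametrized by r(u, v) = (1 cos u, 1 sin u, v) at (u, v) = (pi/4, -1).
K = 0

Coefficients of the first fundamental form: E = 1, F = 0, G = 1.
Coefficients of the second fundamental form: L = -1, M = 0, N = 0.
Assemble K = (LN − M²)/(EG − F²) = 0. At (u, v) = (pi/4, -1): K = 0.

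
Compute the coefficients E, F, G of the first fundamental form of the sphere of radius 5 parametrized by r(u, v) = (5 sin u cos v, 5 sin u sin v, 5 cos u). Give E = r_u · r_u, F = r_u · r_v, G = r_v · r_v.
E = 25;  F = 0;  G = 25*sin(u)^2

Compute partials: r_u = (5*cos(u)*cos(v), 5*sin(v)*cos(u), -5*sin(u)), r_v = (-5*sin(u)*sin(v), 5*sin(u)*cos(v), 0). Then
  E = r_u · r_u = 25,
  F = r_u · r_v = 0,
  G = r_v · r_v = 25*sin(u)^2.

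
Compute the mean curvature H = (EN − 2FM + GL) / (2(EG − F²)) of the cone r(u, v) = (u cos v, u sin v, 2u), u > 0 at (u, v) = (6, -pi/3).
H = sqrt(5)/30

With E = 5, F = 0, G = u^2, L = 0, M = 0, N = 2*sqrt(5)*u^2/(5*Abs(u)), assemble
  H = (EN − 2FM + GL) / (2(EG − F²)) = sqrt(5)/(5*Abs(u)).
At (u, v) = (6, -pi/3): H = sqrt(5)/30.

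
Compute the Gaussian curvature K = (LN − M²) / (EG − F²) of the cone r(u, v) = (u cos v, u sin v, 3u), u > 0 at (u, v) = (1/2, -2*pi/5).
K = 0

Coefficients of the first fundamental form: E = 10, F = 0, G = u^2.
Coefficients of the second fundamental form: L = 0, M = 0, N = 3*sqrt(10)*u^2/(10*Abs(u)).
Assemble K = (LN − M²)/(EG − F²) = 0. At (u, v) = (1/2, -2*pi/5): K = 0.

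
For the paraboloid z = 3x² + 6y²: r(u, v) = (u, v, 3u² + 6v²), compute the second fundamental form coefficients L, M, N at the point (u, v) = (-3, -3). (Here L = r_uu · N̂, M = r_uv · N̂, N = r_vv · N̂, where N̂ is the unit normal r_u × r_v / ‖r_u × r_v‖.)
L = 6*sqrt(1621)/1621;  M = 0;  N = 12*sqrt(1621)/1621

Compute the unit normal N̂(u, v) = (-6*u/sqrt(36*u^2 + 144*v^2 + 1), -12*v/sqrt(36*u^2 + 144*v^2 + 1), 1/sqrt(36*u^2 + 144*v^2 + 1)), and the second partials r_uu, r_uv, r_vv. Take dot products:
  L(u, v) = r_uu · N̂ = 6/sqrt(36*u^2 + 144*v^2 + 1),
  M(u, v) = r_uv · N̂ = 0,
  N(u, v) = r_vv · N̂ = 12/sqrt(36*u^2 + 144*v^2 + 1).
Evaluating at (u, v) = (-3, -3):
  L = 6*sqrt(1621)/1621, M = 0, N = 12*sqrt(1621)/1621.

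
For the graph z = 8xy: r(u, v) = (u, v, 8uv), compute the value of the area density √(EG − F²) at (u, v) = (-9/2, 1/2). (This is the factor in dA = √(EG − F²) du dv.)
√(EG − F²)|_{(-9/2, 1/2)} = sqrt(1313)

E = 64*v^2 + 1, F = 64*u*v, G = 64*u^2 + 1, so EG − F² = 64*u^2 + 64*v^2 + 1. Taking the positive square root: √(EG − F²) = sqrt(64*u^2 + 64*v^2 + 1). At (u, v) = (-9/2, 1/2): sqrt(1313).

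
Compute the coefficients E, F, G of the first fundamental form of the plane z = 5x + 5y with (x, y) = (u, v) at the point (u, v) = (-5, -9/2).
E = 26;  F = 25;  G = 26

Partials: r_u = (1, 0, 5), r_v = (0, 1, 5). As functions of (u, v):
  E = r_u · r_u = 26,
  F = r_u · r_v = 25,
  G = r_v · r_v = 26.
Evaluating at (u, v) = (-5, -9/2): E = 26, F = 25, G = 26.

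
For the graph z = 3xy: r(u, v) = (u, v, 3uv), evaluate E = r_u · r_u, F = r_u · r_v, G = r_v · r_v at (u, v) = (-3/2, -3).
E = 82;  F = 81/2;  G = 85/4

Partials: r_u = (1, 0, 3*v), r_v = (0, 1, 3*u). As functions of (u, v):
  E = r_u · r_u = 9*v^2 + 1,
  F = r_u · r_v = 9*u*v,
  G = r_v · r_v = 9*u^2 + 1.
Evaluating at (u, v) = (-3/2, -3): E = 82, F = 81/2, G = 85/4.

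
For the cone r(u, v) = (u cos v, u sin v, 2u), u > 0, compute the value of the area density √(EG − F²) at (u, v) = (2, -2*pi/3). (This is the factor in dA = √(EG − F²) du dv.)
√(EG − F²)|_{(2, -2*pi/3)} = 2*sqrt(5)

E = 5, F = 0, G = u^2, so EG − F² = 5*u^2. Taking the positive square root: √(EG − F²) = sqrt(5)*Abs(u). At (u, v) = (2, -2*pi/3): 2*sqrt(5).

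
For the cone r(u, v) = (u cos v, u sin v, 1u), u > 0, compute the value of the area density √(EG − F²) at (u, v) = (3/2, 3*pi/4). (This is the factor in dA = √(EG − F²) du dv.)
√(EG − F²)|_{(3/2, 3*pi/4)} = 3*sqrt(2)/2

E = 2, F = 0, G = u^2, so EG − F² = 2*u^2. Taking the positive square root: √(EG − F²) = sqrt(2)*Abs(u). At (u, v) = (3/2, 3*pi/4): 3*sqrt(2)/2.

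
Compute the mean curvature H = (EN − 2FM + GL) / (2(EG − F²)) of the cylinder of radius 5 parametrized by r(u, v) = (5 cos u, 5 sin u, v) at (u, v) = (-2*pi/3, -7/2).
H = -1/10

With E = 25, F = 0, G = 1, L = -5, M = 0, N = 0, assemble
  H = (EN − 2FM + GL) / (2(EG − F²)) = -1/10.
At (u, v) = (-2*pi/3, -7/2): H = -1/10.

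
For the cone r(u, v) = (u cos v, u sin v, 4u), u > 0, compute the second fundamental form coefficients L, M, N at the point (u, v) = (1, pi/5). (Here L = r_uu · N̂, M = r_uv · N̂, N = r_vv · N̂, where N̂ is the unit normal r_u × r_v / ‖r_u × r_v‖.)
L = 0;  M = 0;  N = 4*sqrt(17)/17

Compute the unit normal N̂(u, v) = (-4*sqrt(17)*u*cos(v)/(17*Abs(u)), -4*sqrt(17)*u*sin(v)/(17*Abs(u)), sqrt(17)*u/(17*Abs(u))), and the second partials r_uu, r_uv, r_vv. Take dot products:
  L(u, v) = r_uu · N̂ = 0,
  M(u, v) = r_uv · N̂ = 0,
  N(u, v) = r_vv · N̂ = 4*sqrt(17)*u^2/(17*Abs(u)).
Evaluating at (u, v) = (1, pi/5):
  L = 0, M = 0, N = 4*sqrt(17)/17.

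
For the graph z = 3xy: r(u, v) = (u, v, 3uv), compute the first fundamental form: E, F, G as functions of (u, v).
E = 9*v^2 + 1;  F = 9*u*v;  G = 9*u^2 + 1

Compute partials: r_u = (1, 0, 3*v), r_v = (0, 1, 3*u). Then
  E = r_u · r_u = 9*v^2 + 1,
  F = r_u · r_v = 9*u*v,
  G = r_v · r_v = 9*u^2 + 1.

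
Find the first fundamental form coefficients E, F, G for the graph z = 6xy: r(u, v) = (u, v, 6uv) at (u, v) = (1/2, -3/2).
E = 82;  F = -27;  G = 10

Partials: r_u = (1, 0, 6*v), r_v = (0, 1, 6*u). As functions of (u, v):
  E = r_u · r_u = 36*v^2 + 1,
  F = r_u · r_v = 36*u*v,
  G = r_v · r_v = 36*u^2 + 1.
Evaluating at (u, v) = (1/2, -3/2): E = 82, F = -27, G = 10.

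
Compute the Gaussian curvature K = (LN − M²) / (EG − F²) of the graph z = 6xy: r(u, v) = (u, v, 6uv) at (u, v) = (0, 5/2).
K = -9/12769

Coefficients of the first fundamental form: E = 36*v^2 + 1, F = 36*u*v, G = 36*u^2 + 1.
Coefficients of the second fundamental form: L = 0, M = 6/sqrt(36*u^2 + 36*v^2 + 1), N = 0.
Assemble K = (LN − M²)/(EG − F²) = -36/(1296*u^4 + 2592*u^2*v^2 + 72*u^2 + 1296*v^4 + 72*v^2 + 1). At (u, v) = (0, 5/2): K = -9/12769.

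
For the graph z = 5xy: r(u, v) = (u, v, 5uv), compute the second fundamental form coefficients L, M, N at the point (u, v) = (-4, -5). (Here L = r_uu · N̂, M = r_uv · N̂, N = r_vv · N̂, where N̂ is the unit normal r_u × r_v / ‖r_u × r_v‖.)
L = 0;  M = 5*sqrt(114)/342;  N = 0

Compute the unit normal N̂(u, v) = (-5*v/sqrt(25*u^2 + 25*v^2 + 1), -5*u/sqrt(25*u^2 + 25*v^2 + 1), 1/sqrt(25*u^2 + 25*v^2 + 1)), and the second partials r_uu, r_uv, r_vv. Take dot products:
  L(u, v) = r_uu · N̂ = 0,
  M(u, v) = r_uv · N̂ = 5/sqrt(25*u^2 + 25*v^2 + 1),
  N(u, v) = r_vv · N̂ = 0.
Evaluating at (u, v) = (-4, -5):
  L = 0, M = 5*sqrt(114)/342, N = 0.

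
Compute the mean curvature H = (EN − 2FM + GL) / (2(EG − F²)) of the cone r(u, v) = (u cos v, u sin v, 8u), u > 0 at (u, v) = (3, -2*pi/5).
H = 4*sqrt(65)/195

With E = 65, F = 0, G = u^2, L = 0, M = 0, N = 8*sqrt(65)*u^2/(65*Abs(u)), assemble
  H = (EN − 2FM + GL) / (2(EG − F²)) = 4*sqrt(65)/(65*Abs(u)).
At (u, v) = (3, -2*pi/5): H = 4*sqrt(65)/195.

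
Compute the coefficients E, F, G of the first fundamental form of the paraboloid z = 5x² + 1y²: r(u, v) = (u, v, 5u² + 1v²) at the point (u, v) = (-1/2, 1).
E = 26;  F = -10;  G = 5

Partials: r_u = (1, 0, 10*u), r_v = (0, 1, 2*v). As functions of (u, v):
  E = r_u · r_u = 100*u^2 + 1,
  F = r_u · r_v = 20*u*v,
  G = r_v · r_v = 4*v^2 + 1.
Evaluating at (u, v) = (-1/2, 1): E = 26, F = -10, G = 5.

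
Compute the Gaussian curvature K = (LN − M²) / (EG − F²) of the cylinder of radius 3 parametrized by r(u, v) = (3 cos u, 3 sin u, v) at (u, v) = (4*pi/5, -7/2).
K = 0

Coefficients of the first fundamental form: E = 9, F = 0, G = 1.
Coefficients of the second fundamental form: L = -3, M = 0, N = 0.
Assemble K = (LN − M²)/(EG − F²) = 0. At (u, v) = (4*pi/5, -7/2): K = 0.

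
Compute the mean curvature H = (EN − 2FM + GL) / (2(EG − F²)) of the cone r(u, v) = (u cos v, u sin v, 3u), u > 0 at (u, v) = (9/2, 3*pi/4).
H = sqrt(10)/30

With E = 10, F = 0, G = u^2, L = 0, M = 0, N = 3*sqrt(10)*u^2/(10*Abs(u)), assemble
  H = (EN − 2FM + GL) / (2(EG − F²)) = 3*sqrt(10)/(20*Abs(u)).
At (u, v) = (9/2, 3*pi/4): H = sqrt(10)/30.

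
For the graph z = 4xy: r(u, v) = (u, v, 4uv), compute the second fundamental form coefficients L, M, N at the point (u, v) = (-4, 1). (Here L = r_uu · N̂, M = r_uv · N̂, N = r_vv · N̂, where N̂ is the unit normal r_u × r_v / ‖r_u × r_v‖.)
L = 0;  M = 4*sqrt(273)/273;  N = 0

Compute the unit normal N̂(u, v) = (-4*v/sqrt(16*u^2 + 16*v^2 + 1), -4*u/sqrt(16*u^2 + 16*v^2 + 1), 1/sqrt(16*u^2 + 16*v^2 + 1)), and the second partials r_uu, r_uv, r_vv. Take dot products:
  L(u, v) = r_uu · N̂ = 0,
  M(u, v) = r_uv · N̂ = 4/sqrt(16*u^2 + 16*v^2 + 1),
  N(u, v) = r_vv · N̂ = 0.
Evaluating at (u, v) = (-4, 1):
  L = 0, M = 4*sqrt(273)/273, N = 0.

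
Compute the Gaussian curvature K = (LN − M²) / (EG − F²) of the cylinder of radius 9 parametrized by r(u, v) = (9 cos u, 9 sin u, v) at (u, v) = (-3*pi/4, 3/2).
K = 0

Coefficients of the first fundamental form: E = 81, F = 0, G = 1.
Coefficients of the second fundamental form: L = -9, M = 0, N = 0.
Assemble K = (LN − M²)/(EG − F²) = 0. At (u, v) = (-3*pi/4, 3/2): K = 0.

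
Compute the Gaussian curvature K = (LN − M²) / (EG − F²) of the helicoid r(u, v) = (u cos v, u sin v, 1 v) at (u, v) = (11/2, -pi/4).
K = -16/15625

Coefficients of the first fundamental form: E = 1, F = 0, G = u^2 + 1.
Coefficients of the second fundamental form: L = 0, M = -1/sqrt(u^2 + 1), N = 0.
Assemble K = (LN − M²)/(EG − F²) = -1/(u^2 + 1)^2. At (u, v) = (11/2, -pi/4): K = -16/15625.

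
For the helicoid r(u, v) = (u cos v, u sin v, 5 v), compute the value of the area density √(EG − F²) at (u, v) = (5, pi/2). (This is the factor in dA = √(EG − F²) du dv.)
√(EG − F²)|_{(5, pi/2)} = 5*sqrt(2)

E = 1, F = 0, G = u^2 + 25, so EG − F² = u^2 + 25. Taking the positive square root: √(EG − F²) = sqrt(u^2 + 25). At (u, v) = (5, pi/2): 5*sqrt(2).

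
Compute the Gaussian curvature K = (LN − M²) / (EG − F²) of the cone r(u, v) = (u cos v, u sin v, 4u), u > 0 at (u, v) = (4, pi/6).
K = 0

Coefficients of the first fundamental form: E = 17, F = 0, G = u^2.
Coefficients of the second fundamental form: L = 0, M = 0, N = 4*sqrt(17)*u^2/(17*Abs(u)).
Assemble K = (LN − M²)/(EG − F²) = 0. At (u, v) = (4, pi/6): K = 0.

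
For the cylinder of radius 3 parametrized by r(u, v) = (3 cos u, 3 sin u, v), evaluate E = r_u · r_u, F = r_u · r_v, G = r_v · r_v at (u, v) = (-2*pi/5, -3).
E = 9;  F = 0;  G = 1

Partials: r_u = (-3*sin(u), 3*cos(u), 0), r_v = (0, 0, 1). As functions of (u, v):
  E = r_u · r_u = 9,
  F = r_u · r_v = 0,
  G = r_v · r_v = 1.
Evaluating at (u, v) = (-2*pi/5, -3): E = 9, F = 0, G = 1.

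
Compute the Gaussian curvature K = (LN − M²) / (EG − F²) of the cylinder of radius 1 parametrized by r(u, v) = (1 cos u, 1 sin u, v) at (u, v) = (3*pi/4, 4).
K = 0

Coefficients of the first fundamental form: E = 1, F = 0, G = 1.
Coefficients of the second fundamental form: L = -1, M = 0, N = 0.
Assemble K = (LN − M²)/(EG − F²) = 0. At (u, v) = (3*pi/4, 4): K = 0.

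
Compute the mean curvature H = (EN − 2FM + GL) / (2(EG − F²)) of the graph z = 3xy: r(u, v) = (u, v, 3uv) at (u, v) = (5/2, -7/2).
H = 189*sqrt(670)/44890

With E = 9*v^2 + 1, F = 9*u*v, G = 9*u^2 + 1, L = 0, M = 3/sqrt(9*u^2 + 9*v^2 + 1), N = 0, assemble
  H = (EN − 2FM + GL) / (2(EG − F²)) = -27*u*v/(9*u^2 + 9*v^2 + 1)^(3/2).
At (u, v) = (5/2, -7/2): H = 189*sqrt(670)/44890.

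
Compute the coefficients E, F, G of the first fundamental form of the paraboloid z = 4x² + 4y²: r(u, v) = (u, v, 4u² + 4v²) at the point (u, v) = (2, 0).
E = 257;  F = 0;  G = 1

Partials: r_u = (1, 0, 8*u), r_v = (0, 1, 8*v). As functions of (u, v):
  E = r_u · r_u = 64*u^2 + 1,
  F = r_u · r_v = 64*u*v,
  G = r_v · r_v = 64*v^2 + 1.
Evaluating at (u, v) = (2, 0): E = 257, F = 0, G = 1.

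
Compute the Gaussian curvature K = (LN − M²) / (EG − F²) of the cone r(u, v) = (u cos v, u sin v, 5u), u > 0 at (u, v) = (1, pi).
K = 0

Coefficients of the first fundamental form: E = 26, F = 0, G = u^2.
Coefficients of the second fundamental form: L = 0, M = 0, N = 5*sqrt(26)*u^2/(26*Abs(u)).
Assemble K = (LN − M²)/(EG − F²) = 0. At (u, v) = (1, pi): K = 0.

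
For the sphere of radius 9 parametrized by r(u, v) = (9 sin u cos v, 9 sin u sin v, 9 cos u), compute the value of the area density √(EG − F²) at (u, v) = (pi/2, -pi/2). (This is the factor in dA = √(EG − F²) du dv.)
√(EG − F²)|_{(pi/2, -pi/2)} = 81

E = 81, F = 0, G = 81*sin(u)^2, so EG − F² = 6561*sin(u)^2. Taking the positive square root: √(EG − F²) = 81*Abs(sin(u)). At (u, v) = (pi/2, -pi/2): 81.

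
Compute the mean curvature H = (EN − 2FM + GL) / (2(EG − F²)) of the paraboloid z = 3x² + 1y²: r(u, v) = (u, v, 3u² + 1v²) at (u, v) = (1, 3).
H = 148*sqrt(73)/5329

With E = 36*u^2 + 1, F = 12*u*v, G = 4*v^2 + 1, L = 6/sqrt(36*u^2 + 4*v^2 + 1), M = 0, N = 2/sqrt(36*u^2 + 4*v^2 + 1), assemble
  H = (EN − 2FM + GL) / (2(EG − F²)) = 4*(9*u^2 + 3*v^2 + 1)/(36*u^2 + 4*v^2 + 1)^(3/2).
At (u, v) = (1, 3): H = 148*sqrt(73)/5329.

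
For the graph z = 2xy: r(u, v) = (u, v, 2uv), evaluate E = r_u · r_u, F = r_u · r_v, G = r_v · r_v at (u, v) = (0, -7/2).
E = 50;  F = 0;  G = 1

Partials: r_u = (1, 0, 2*v), r_v = (0, 1, 2*u). As functions of (u, v):
  E = r_u · r_u = 4*v^2 + 1,
  F = r_u · r_v = 4*u*v,
  G = r_v · r_v = 4*u^2 + 1.
Evaluating at (u, v) = (0, -7/2): E = 50, F = 0, G = 1.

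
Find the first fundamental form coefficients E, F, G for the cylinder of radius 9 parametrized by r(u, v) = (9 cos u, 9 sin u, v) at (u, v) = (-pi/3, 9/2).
E = 81;  F = 0;  G = 1

Partials: r_u = (-9*sin(u), 9*cos(u), 0), r_v = (0, 0, 1). As functions of (u, v):
  E = r_u · r_u = 81,
  F = r_u · r_v = 0,
  G = r_v · r_v = 1.
Evaluating at (u, v) = (-pi/3, 9/2): E = 81, F = 0, G = 1.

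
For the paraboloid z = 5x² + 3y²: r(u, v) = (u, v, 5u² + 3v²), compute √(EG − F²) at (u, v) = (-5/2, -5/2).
√(EG − F²)|_{(-5/2, -5/2)} = sqrt(851)

E = 100*u^2 + 1, F = 60*u*v, G = 36*v^2 + 1; EG − F² = 100*u^2 + 36*v^2 + 1; √(EG − F²) = sqrt(100*u^2 + 36*v^2 + 1). At the given point: sqrt(851).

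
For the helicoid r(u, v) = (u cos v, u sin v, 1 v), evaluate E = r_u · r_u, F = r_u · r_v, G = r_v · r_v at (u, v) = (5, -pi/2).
E = 1;  F = 0;  G = 26

Partials: r_u = (cos(v), sin(v), 0), r_v = (-u*sin(v), u*cos(v), 1). As functions of (u, v):
  E = r_u · r_u = 1,
  F = r_u · r_v = 0,
  G = r_v · r_v = u^2 + 1.
Evaluating at (u, v) = (5, -pi/2): E = 1, F = 0, G = 26.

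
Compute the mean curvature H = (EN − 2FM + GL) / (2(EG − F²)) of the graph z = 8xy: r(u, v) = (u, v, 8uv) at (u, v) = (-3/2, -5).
H = -768*sqrt(1745)/609005

With E = 64*v^2 + 1, F = 64*u*v, G = 64*u^2 + 1, L = 0, M = 8/sqrt(64*u^2 + 64*v^2 + 1), N = 0, assemble
  H = (EN − 2FM + GL) / (2(EG − F²)) = -512*u*v/(64*u^2 + 64*v^2 + 1)^(3/2).
At (u, v) = (-3/2, -5): H = -768*sqrt(1745)/609005.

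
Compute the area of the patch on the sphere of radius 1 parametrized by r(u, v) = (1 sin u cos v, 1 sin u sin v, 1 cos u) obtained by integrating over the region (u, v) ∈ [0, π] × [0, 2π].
Area = 4*pi

Area = ∫∫ √(EG − F²) du dv with √(EG − F²) = Abs(sin(u)). Integrating over [0, π] × [0, 2π] gives 4*pi.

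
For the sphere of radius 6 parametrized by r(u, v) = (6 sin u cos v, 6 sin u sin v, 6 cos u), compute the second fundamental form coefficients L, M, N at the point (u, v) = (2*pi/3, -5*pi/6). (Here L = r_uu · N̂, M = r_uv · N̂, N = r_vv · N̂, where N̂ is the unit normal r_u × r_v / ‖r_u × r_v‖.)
L = -6;  M = 0;  N = -9/2

Compute the unit normal N̂(u, v) = (sin(u)^2*cos(v)/Abs(sin(u)), sin(u)^2*sin(v)/Abs(sin(u)), sin(2*u)/(2*Abs(sin(u)))), and the second partials r_uu, r_uv, r_vv. Take dot products:
  L(u, v) = r_uu · N̂ = -6*sin(u)/Abs(sin(u)),
  M(u, v) = r_uv · N̂ = 0,
  N(u, v) = r_vv · N̂ = -6*sin(u)^3/Abs(sin(u)).
Evaluating at (u, v) = (2*pi/3, -5*pi/6):
  L = -6, M = 0, N = -9/2.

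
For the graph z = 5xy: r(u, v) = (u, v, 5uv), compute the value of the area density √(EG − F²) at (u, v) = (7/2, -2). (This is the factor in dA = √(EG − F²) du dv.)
√(EG − F²)|_{(7/2, -2)} = 3*sqrt(181)/2

E = 25*v^2 + 1, F = 25*u*v, G = 25*u^2 + 1, so EG − F² = 25*u^2 + 25*v^2 + 1. Taking the positive square root: √(EG − F²) = sqrt(25*u^2 + 25*v^2 + 1). At (u, v) = (7/2, -2): 3*sqrt(181)/2.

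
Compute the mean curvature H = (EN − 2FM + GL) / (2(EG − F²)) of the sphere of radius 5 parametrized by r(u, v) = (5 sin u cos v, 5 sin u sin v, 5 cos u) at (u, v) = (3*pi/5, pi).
H = -1/5

With E = 25, F = 0, G = 25*sin(u)^2, L = -5*sin(u)/Abs(sin(u)), M = 0, N = -5*sin(u)^3/Abs(sin(u)), assemble
  H = (EN − 2FM + GL) / (2(EG − F²)) = -sin(u)/(5*Abs(sin(u))).
At (u, v) = (3*pi/5, pi): H = -1/5.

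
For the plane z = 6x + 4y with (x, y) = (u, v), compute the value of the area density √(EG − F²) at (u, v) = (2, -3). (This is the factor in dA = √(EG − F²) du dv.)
√(EG − F²)|_{(2, -3)} = sqrt(53)

E = 37, F = 24, G = 17, so EG − F² = 53. Taking the positive square root: √(EG − F²) = sqrt(53). At (u, v) = (2, -3): sqrt(53).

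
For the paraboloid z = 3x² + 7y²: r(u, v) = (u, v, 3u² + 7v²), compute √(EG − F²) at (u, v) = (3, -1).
√(EG − F²)|_{(3, -1)} = sqrt(521)

E = 36*u^2 + 1, F = 84*u*v, G = 196*v^2 + 1; EG − F² = 36*u^2 + 196*v^2 + 1; √(EG − F²) = sqrt(36*u^2 + 196*v^2 + 1). At the given point: sqrt(521).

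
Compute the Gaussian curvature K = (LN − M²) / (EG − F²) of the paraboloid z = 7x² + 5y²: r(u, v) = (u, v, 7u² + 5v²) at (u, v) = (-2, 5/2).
K = 7/99405

Coefficients of the first fundamental form: E = 196*u^2 + 1, F = 140*u*v, G = 100*v^2 + 1.
Coefficients of the second fundamental form: L = 14/sqrt(196*u^2 + 100*v^2 + 1), M = 0, N = 10/sqrt(196*u^2 + 100*v^2 + 1).
Assemble K = (LN − M²)/(EG − F²) = 140/(38416*u^4 + 39200*u^2*v^2 + 392*u^2 + 10000*v^4 + 200*v^2 + 1). At (u, v) = (-2, 5/2): K = 7/99405.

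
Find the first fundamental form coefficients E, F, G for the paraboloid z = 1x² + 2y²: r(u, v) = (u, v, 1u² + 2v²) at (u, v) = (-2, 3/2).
E = 17;  F = -24;  G = 37

Partials: r_u = (1, 0, 2*u), r_v = (0, 1, 4*v). As functions of (u, v):
  E = r_u · r_u = 4*u^2 + 1,
  F = r_u · r_v = 8*u*v,
  G = r_v · r_v = 16*v^2 + 1.
Evaluating at (u, v) = (-2, 3/2): E = 17, F = -24, G = 37.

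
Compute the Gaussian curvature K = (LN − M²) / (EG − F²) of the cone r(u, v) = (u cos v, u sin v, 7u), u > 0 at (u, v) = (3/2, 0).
K = 0

Coefficients of the first fundamental form: E = 50, F = 0, G = u^2.
Coefficients of the second fundamental form: L = 0, M = 0, N = 7*sqrt(2)*u^2/(10*Abs(u)).
Assemble K = (LN − M²)/(EG − F²) = 0. At (u, v) = (3/2, 0): K = 0.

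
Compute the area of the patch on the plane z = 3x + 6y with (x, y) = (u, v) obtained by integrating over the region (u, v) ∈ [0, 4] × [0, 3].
Area = 12*sqrt(46)

Area = ∫∫ √(EG − F²) du dv with √(EG − F²) = sqrt(46). Integrating over [0, 4] × [0, 3] gives 12*sqrt(46).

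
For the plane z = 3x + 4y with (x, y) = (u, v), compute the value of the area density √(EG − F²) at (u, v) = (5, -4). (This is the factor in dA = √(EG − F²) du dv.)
√(EG − F²)|_{(5, -4)} = sqrt(26)

E = 10, F = 12, G = 17, so EG − F² = 26. Taking the positive square root: √(EG − F²) = sqrt(26). At (u, v) = (5, -4): sqrt(26).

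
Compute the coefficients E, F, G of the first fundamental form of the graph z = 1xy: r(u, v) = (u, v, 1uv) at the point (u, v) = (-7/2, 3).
E = 10;  F = -21/2;  G = 53/4

Partials: r_u = (1, 0, v), r_v = (0, 1, u). As functions of (u, v):
  E = r_u · r_u = v^2 + 1,
  F = r_u · r_v = u*v,
  G = r_v · r_v = u^2 + 1.
Evaluating at (u, v) = (-7/2, 3): E = 10, F = -21/2, G = 53/4.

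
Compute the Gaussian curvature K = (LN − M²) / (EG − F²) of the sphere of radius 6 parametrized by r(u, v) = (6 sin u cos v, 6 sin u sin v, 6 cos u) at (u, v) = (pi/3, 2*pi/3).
K = 1/36

Coefficients of the first fundamental form: E = 36, F = 0, G = 36*sin(u)^2.
Coefficients of the second fundamental form: L = -6*sin(u)/Abs(sin(u)), M = 0, N = -6*sin(u)^3/Abs(sin(u)).
Assemble K = (LN − M²)/(EG − F²) = 1/36. At (u, v) = (pi/3, 2*pi/3): K = 1/36.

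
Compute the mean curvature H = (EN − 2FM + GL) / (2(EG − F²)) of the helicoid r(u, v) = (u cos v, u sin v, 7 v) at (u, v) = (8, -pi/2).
H = 0

With E = 1, F = 0, G = u^2 + 49, L = 0, M = -7/sqrt(u^2 + 49), N = 0, assemble
  H = (EN − 2FM + GL) / (2(EG − F²)) = 0.
At (u, v) = (8, -pi/2): H = 0.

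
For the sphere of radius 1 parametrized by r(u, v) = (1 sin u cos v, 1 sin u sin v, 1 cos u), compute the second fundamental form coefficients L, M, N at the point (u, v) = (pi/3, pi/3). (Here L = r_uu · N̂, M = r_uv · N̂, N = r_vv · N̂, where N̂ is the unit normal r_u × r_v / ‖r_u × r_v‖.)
L = -1;  M = 0;  N = -3/4

Compute the unit normal N̂(u, v) = (sin(u)^2*cos(v)/Abs(sin(u)), sin(u)^2*sin(v)/Abs(sin(u)), sin(2*u)/(2*Abs(sin(u)))), and the second partials r_uu, r_uv, r_vv. Take dot products:
  L(u, v) = r_uu · N̂ = -sin(u)/Abs(sin(u)),
  M(u, v) = r_uv · N̂ = 0,
  N(u, v) = r_vv · N̂ = -sin(u)^3/Abs(sin(u)).
Evaluating at (u, v) = (pi/3, pi/3):
  L = -1, M = 0, N = -3/4.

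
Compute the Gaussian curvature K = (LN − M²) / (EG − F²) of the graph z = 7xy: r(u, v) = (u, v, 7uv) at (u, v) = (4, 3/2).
K = -784/12823561

Coefficients of the first fundamental form: E = 49*v^2 + 1, F = 49*u*v, G = 49*u^2 + 1.
Coefficients of the second fundamental form: L = 0, M = 7/sqrt(49*u^2 + 49*v^2 + 1), N = 0.
Assemble K = (LN − M²)/(EG − F²) = -49/(2401*u^4 + 4802*u^2*v^2 + 98*u^2 + 2401*v^4 + 98*v^2 + 1). At (u, v) = (4, 3/2): K = -784/12823561.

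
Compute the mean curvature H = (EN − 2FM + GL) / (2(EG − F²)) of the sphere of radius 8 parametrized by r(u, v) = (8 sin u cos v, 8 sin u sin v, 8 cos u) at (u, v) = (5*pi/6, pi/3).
H = -1/8

With E = 64, F = 0, G = 64*sin(u)^2, L = -8*sin(u)/Abs(sin(u)), M = 0, N = -8*sin(u)^3/Abs(sin(u)), assemble
  H = (EN − 2FM + GL) / (2(EG − F²)) = -sin(u)/(8*Abs(sin(u))).
At (u, v) = (5*pi/6, pi/3): H = -1/8.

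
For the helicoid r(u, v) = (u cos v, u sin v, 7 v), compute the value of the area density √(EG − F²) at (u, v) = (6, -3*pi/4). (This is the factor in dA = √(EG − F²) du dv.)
√(EG − F²)|_{(6, -3*pi/4)} = sqrt(85)

E = 1, F = 0, G = u^2 + 49, so EG − F² = u^2 + 49. Taking the positive square root: √(EG − F²) = sqrt(u^2 + 49). At (u, v) = (6, -3*pi/4): sqrt(85).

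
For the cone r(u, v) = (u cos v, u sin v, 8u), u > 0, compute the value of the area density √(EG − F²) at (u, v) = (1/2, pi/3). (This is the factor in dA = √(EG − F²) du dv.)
√(EG − F²)|_{(1/2, pi/3)} = sqrt(65)/2

E = 65, F = 0, G = u^2, so EG − F² = 65*u^2. Taking the positive square root: √(EG − F²) = sqrt(65)*Abs(u). At (u, v) = (1/2, pi/3): sqrt(65)/2.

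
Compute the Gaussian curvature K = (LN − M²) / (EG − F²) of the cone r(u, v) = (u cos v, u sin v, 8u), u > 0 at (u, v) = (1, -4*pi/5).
K = 0

Coefficients of the first fundamental form: E = 65, F = 0, G = u^2.
Coefficients of the second fundamental form: L = 0, M = 0, N = 8*sqrt(65)*u^2/(65*Abs(u)).
Assemble K = (LN − M²)/(EG − F²) = 0. At (u, v) = (1, -4*pi/5): K = 0.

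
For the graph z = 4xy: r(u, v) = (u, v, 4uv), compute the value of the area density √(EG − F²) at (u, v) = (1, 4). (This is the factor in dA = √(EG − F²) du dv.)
√(EG − F²)|_{(1, 4)} = sqrt(273)

E = 16*v^2 + 1, F = 16*u*v, G = 16*u^2 + 1, so EG − F² = 16*u^2 + 16*v^2 + 1. Taking the positive square root: √(EG − F²) = sqrt(16*u^2 + 16*v^2 + 1). At (u, v) = (1, 4): sqrt(273).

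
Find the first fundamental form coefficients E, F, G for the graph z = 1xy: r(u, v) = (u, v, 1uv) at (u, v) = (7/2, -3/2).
E = 13/4;  F = -21/4;  G = 53/4

Partials: r_u = (1, 0, v), r_v = (0, 1, u). As functions of (u, v):
  E = r_u · r_u = v^2 + 1,
  F = r_u · r_v = u*v,
  G = r_v · r_v = u^2 + 1.
Evaluating at (u, v) = (7/2, -3/2): E = 13/4, F = -21/4, G = 53/4.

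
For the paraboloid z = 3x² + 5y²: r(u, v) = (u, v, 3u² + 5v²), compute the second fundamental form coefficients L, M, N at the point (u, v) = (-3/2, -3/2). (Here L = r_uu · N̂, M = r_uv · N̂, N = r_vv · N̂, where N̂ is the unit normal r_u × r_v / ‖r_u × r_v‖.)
L = 6*sqrt(307)/307;  M = 0;  N = 10*sqrt(307)/307

Compute the unit normal N̂(u, v) = (-6*u/sqrt(36*u^2 + 100*v^2 + 1), -10*v/sqrt(36*u^2 + 100*v^2 + 1), 1/sqrt(36*u^2 + 100*v^2 + 1)), and the second partials r_uu, r_uv, r_vv. Take dot products:
  L(u, v) = r_uu · N̂ = 6/sqrt(36*u^2 + 100*v^2 + 1),
  M(u, v) = r_uv · N̂ = 0,
  N(u, v) = r_vv · N̂ = 10/sqrt(36*u^2 + 100*v^2 + 1).
Evaluating at (u, v) = (-3/2, -3/2):
  L = 6*sqrt(307)/307, M = 0, N = 10*sqrt(307)/307.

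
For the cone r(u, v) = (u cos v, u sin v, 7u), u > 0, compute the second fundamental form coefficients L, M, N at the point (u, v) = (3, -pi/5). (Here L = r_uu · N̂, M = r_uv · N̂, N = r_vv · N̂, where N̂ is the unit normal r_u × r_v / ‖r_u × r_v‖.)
L = 0;  M = 0;  N = 21*sqrt(2)/10

Compute the unit normal N̂(u, v) = (-7*sqrt(2)*u*cos(v)/(10*Abs(u)), -7*sqrt(2)*u*sin(v)/(10*Abs(u)), sqrt(2)*u/(10*Abs(u))), and the second partials r_uu, r_uv, r_vv. Take dot products:
  L(u, v) = r_uu · N̂ = 0,
  M(u, v) = r_uv · N̂ = 0,
  N(u, v) = r_vv · N̂ = 7*sqrt(2)*u^2/(10*Abs(u)).
Evaluating at (u, v) = (3, -pi/5):
  L = 0, M = 0, N = 21*sqrt(2)/10.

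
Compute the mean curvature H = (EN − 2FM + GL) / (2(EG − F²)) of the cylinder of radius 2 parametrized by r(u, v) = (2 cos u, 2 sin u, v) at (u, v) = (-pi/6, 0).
H = -1/4

With E = 4, F = 0, G = 1, L = -2, M = 0, N = 0, assemble
  H = (EN − 2FM + GL) / (2(EG − F²)) = -1/4.
At (u, v) = (-pi/6, 0): H = -1/4.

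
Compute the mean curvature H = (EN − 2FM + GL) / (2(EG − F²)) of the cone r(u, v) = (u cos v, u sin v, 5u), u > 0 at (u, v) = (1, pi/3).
H = 5*sqrt(26)/52

With E = 26, F = 0, G = u^2, L = 0, M = 0, N = 5*sqrt(26)*u^2/(26*Abs(u)), assemble
  H = (EN − 2FM + GL) / (2(EG − F²)) = 5*sqrt(26)/(52*Abs(u)).
At (u, v) = (1, pi/3): H = 5*sqrt(26)/52.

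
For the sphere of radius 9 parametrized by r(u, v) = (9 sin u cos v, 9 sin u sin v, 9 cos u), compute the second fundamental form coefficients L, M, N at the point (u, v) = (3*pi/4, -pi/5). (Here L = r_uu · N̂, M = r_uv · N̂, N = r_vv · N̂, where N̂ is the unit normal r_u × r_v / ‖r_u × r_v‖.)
L = -9;  M = 0;  N = -9/2

Compute the unit normal N̂(u, v) = (sin(u)^2*cos(v)/Abs(sin(u)), sin(u)^2*sin(v)/Abs(sin(u)), sin(2*u)/(2*Abs(sin(u)))), and the second partials r_uu, r_uv, r_vv. Take dot products:
  L(u, v) = r_uu · N̂ = -9*sin(u)/Abs(sin(u)),
  M(u, v) = r_uv · N̂ = 0,
  N(u, v) = r_vv · N̂ = -9*sin(u)^3/Abs(sin(u)).
Evaluating at (u, v) = (3*pi/4, -pi/5):
  L = -9, M = 0, N = -9/2.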